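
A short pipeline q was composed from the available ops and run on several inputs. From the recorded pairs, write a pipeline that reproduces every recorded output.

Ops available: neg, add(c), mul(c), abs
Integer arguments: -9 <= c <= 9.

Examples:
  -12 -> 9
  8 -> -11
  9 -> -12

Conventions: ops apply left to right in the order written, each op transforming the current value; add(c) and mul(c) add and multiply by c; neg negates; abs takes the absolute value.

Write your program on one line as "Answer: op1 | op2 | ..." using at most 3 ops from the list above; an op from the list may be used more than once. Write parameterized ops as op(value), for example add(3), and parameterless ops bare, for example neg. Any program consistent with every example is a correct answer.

add(1) | add(2) | neg

Check, running the answer program on each example:
  -12 -> -11 -> -9 -> 9
  8 -> 9 -> 11 -> -11
  9 -> 10 -> 12 -> -12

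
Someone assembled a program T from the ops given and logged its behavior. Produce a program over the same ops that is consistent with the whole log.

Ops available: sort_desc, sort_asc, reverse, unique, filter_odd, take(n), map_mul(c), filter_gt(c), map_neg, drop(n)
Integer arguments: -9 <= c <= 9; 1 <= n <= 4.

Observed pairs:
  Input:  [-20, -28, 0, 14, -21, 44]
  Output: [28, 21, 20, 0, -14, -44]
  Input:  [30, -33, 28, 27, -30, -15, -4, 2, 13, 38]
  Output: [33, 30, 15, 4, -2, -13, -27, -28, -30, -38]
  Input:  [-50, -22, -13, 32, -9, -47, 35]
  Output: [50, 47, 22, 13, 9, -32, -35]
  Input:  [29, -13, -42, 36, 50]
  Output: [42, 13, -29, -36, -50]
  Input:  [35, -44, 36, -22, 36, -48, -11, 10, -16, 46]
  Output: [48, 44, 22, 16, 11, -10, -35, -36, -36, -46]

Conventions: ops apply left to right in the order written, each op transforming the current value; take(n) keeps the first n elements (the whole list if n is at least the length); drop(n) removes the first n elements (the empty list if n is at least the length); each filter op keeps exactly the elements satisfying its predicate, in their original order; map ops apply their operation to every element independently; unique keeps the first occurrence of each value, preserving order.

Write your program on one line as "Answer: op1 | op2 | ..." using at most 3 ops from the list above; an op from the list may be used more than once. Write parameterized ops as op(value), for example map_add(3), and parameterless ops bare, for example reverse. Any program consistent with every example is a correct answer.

sort_asc | map_neg

Check, running the answer program on each example:
  [-20, -28, 0, 14, -21, 44] -> [-28, -21, -20, 0, 14, 44] -> [28, 21, 20, 0, -14, -44]
  [30, -33, 28, 27, -30, -15, -4, 2, 13, 38] -> [-33, -30, -15, -4, 2, 13, 27, 28, 30, 38] -> [33, 30, 15, 4, -2, -13, -27, -28, -30, -38]
  [-50, -22, -13, 32, -9, -47, 35] -> [-50, -47, -22, -13, -9, 32, 35] -> [50, 47, 22, 13, 9, -32, -35]
  [29, -13, -42, 36, 50] -> [-42, -13, 29, 36, 50] -> [42, 13, -29, -36, -50]
  [35, -44, 36, -22, 36, -48, -11, 10, -16, 46] -> [-48, -44, -22, -16, -11, 10, 35, 36, 36, 46] -> [48, 44, 22, 16, 11, -10, -35, -36, -36, -46]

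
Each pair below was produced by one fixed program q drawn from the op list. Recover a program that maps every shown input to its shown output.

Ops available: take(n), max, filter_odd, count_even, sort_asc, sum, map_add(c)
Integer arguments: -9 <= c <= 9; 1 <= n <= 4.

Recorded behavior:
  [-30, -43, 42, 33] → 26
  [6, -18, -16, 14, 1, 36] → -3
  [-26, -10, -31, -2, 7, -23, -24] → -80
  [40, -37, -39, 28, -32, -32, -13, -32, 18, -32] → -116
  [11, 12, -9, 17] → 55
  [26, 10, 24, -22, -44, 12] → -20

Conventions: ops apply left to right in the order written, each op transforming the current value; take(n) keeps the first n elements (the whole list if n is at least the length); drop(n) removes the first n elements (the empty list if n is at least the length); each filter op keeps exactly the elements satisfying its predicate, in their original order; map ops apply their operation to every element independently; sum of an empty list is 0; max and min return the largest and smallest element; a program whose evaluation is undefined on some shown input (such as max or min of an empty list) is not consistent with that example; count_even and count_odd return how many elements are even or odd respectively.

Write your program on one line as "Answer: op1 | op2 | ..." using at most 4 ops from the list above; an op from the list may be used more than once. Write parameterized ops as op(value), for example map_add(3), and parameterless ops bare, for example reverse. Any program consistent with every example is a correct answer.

sort_asc | map_add(6) | take(4) | sum

Check, running the answer program on each example:
  [-30, -43, 42, 33] -> [-43, -30, 33, 42] -> [-37, -24, 39, 48] -> [-37, -24, 39, 48] -> 26
  [6, -18, -16, 14, 1, 36] -> [-18, -16, 1, 6, 14, 36] -> [-12, -10, 7, 12, 20, 42] -> [-12, -10, 7, 12] -> -3
  [-26, -10, -31, -2, 7, -23, -24] -> [-31, -26, -24, -23, -10, -2, 7] -> [-25, -20, -18, -17, -4, 4, 13] -> [-25, -20, -18, -17] -> -80
  [40, -37, -39, 28, -32, -32, -13, -32, 18, -32] -> [-39, -37, -32, -32, -32, -32, -13, 18, 28, 40] -> [-33, -31, -26, -26, -26, -26, -7, 24, 34, 46] -> [-33, -31, -26, -26] -> -116
  [11, 12, -9, 17] -> [-9, 11, 12, 17] -> [-3, 17, 18, 23] -> [-3, 17, 18, 23] -> 55
  [26, 10, 24, -22, -44, 12] -> [-44, -22, 10, 12, 24, 26] -> [-38, -16, 16, 18, 30, 32] -> [-38, -16, 16, 18] -> -20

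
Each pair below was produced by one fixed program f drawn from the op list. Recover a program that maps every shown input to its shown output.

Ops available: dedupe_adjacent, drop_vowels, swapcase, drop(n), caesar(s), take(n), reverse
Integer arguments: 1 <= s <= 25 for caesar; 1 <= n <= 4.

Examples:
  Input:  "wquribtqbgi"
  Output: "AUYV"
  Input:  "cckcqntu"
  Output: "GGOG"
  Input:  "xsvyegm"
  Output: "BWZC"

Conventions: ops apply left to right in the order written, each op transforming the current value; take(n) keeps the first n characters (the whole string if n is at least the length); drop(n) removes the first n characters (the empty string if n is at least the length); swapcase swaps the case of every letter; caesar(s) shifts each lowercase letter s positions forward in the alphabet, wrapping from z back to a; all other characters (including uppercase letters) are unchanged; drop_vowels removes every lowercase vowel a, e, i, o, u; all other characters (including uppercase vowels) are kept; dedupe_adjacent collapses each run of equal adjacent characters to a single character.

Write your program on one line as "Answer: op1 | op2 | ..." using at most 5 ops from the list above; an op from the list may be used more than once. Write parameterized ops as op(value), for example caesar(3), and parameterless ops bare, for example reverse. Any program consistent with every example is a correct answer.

reverse | caesar(4) | reverse | take(4) | swapcase

Check, running the answer program on each example:
  "wquribtqbgi" -> "igbqtbiruqw" -> "mkfuxfmvyua" -> "auyvmfxufkm" -> "auyv" -> "AUYV"
  "cckcqntu" -> "utnqckcc" -> "yxrugogg" -> "ggogurxy" -> "ggog" -> "GGOG"
  "xsvyegm" -> "mgeyvsx" -> "qkiczwb" -> "bwzcikq" -> "bwzc" -> "BWZC"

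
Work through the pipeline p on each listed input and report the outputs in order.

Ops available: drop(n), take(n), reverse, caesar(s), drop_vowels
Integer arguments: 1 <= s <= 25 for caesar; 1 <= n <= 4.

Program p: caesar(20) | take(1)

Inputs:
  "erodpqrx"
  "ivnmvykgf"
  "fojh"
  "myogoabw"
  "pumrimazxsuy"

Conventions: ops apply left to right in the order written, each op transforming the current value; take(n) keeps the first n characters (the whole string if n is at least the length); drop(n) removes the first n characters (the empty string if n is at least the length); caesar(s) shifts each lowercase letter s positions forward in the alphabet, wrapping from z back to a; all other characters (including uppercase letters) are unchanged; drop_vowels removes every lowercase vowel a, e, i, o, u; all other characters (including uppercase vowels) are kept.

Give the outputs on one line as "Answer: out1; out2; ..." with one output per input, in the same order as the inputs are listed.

"y"; "c"; "z"; "g"; "j"

Execution, op by op:
  "erodpqrx" -> "ylixjklr" -> "y"
  "ivnmvykgf" -> "cphgpseaz" -> "c"
  "fojh" -> "zidb" -> "z"
  "myogoabw" -> "gsiaiuvq" -> "g"
  "pumrimazxsuy" -> "joglcgutrmos" -> "j"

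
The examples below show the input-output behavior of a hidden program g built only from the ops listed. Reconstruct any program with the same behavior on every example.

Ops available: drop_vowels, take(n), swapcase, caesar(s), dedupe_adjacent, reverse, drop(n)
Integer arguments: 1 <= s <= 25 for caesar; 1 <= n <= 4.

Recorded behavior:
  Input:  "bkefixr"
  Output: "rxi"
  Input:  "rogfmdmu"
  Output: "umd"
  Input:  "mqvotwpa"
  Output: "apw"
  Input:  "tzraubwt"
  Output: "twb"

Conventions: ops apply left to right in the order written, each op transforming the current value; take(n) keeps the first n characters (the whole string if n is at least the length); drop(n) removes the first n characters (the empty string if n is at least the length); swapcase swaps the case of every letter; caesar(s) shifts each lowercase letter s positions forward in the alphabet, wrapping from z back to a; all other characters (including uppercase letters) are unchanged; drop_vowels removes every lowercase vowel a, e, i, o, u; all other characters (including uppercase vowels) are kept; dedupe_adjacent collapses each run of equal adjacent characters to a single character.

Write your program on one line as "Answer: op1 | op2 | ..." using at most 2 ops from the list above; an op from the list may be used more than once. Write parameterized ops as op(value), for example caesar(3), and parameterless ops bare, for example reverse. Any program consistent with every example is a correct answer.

reverse | take(3)

Check, running the answer program on each example:
  "bkefixr" -> "rxifekb" -> "rxi"
  "rogfmdmu" -> "umdmfgor" -> "umd"
  "mqvotwpa" -> "apwtovqm" -> "apw"
  "tzraubwt" -> "twbuarzt" -> "twb"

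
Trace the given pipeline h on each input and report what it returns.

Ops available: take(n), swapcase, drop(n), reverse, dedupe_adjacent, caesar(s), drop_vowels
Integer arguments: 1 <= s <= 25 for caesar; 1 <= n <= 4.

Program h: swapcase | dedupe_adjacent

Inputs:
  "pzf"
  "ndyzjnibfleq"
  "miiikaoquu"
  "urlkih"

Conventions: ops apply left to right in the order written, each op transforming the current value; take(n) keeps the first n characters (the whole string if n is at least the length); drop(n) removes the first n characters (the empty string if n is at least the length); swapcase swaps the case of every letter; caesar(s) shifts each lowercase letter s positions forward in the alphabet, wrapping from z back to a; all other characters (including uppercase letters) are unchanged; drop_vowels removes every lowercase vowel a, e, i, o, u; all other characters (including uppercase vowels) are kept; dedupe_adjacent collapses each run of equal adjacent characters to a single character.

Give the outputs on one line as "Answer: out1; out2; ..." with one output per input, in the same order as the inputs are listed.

Execution, op by op:
  "pzf" -> "PZF" -> "PZF"
  "ndyzjnibfleq" -> "NDYZJNIBFLEQ" -> "NDYZJNIBFLEQ"
  "miiikaoquu" -> "MIIIKAOQUU" -> "MIKAOQU"
  "urlkih" -> "URLKIH" -> "URLKIH"

"PZF"; "NDYZJNIBFLEQ"; "MIKAOQU"; "URLKIH"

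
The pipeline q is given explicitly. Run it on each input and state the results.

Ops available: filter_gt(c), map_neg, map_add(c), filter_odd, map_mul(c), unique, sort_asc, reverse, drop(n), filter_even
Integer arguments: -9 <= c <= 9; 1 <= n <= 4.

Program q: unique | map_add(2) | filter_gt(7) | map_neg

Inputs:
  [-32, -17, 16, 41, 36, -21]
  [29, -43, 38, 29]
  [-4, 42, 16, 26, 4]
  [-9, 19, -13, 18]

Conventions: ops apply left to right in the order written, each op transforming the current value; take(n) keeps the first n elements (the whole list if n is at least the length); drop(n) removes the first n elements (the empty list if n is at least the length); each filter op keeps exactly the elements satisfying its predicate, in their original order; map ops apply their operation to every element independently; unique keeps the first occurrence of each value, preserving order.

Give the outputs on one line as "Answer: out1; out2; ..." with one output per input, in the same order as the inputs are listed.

Execution, op by op:
  [-32, -17, 16, 41, 36, -21] -> [-32, -17, 16, 41, 36, -21] -> [-30, -15, 18, 43, 38, -19] -> [18, 43, 38] -> [-18, -43, -38]
  [29, -43, 38, 29] -> [29, -43, 38] -> [31, -41, 40] -> [31, 40] -> [-31, -40]
  [-4, 42, 16, 26, 4] -> [-4, 42, 16, 26, 4] -> [-2, 44, 18, 28, 6] -> [44, 18, 28] -> [-44, -18, -28]
  [-9, 19, -13, 18] -> [-9, 19, -13, 18] -> [-7, 21, -11, 20] -> [21, 20] -> [-21, -20]

[-18, -43, -38]; [-31, -40]; [-44, -18, -28]; [-21, -20]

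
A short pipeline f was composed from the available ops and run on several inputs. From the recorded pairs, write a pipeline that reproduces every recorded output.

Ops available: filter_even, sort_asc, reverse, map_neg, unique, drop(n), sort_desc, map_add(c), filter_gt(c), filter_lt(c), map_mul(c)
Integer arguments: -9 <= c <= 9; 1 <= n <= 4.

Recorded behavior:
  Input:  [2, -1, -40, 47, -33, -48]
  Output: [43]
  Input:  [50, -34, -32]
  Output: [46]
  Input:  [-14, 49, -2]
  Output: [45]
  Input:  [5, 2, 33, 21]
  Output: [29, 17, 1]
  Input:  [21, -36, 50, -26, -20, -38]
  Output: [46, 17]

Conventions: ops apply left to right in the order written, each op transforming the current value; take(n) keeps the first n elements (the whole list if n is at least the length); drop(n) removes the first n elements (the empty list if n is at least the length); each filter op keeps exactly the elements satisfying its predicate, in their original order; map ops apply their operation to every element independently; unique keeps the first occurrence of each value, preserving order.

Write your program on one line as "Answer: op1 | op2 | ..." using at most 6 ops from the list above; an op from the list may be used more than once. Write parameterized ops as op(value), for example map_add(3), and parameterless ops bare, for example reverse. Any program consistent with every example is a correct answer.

map_neg | reverse | map_add(4) | sort_asc | filter_lt(0) | map_neg

Check, running the answer program on each example:
  [2, -1, -40, 47, -33, -48] -> [-2, 1, 40, -47, 33, 48] -> [48, 33, -47, 40, 1, -2] -> [52, 37, -43, 44, 5, 2] -> [-43, 2, 5, 37, 44, 52] -> [-43] -> [43]
  [50, -34, -32] -> [-50, 34, 32] -> [32, 34, -50] -> [36, 38, -46] -> [-46, 36, 38] -> [-46] -> [46]
  [-14, 49, -2] -> [14, -49, 2] -> [2, -49, 14] -> [6, -45, 18] -> [-45, 6, 18] -> [-45] -> [45]
  [5, 2, 33, 21] -> [-5, -2, -33, -21] -> [-21, -33, -2, -5] -> [-17, -29, 2, -1] -> [-29, -17, -1, 2] -> [-29, -17, -1] -> [29, 17, 1]
  [21, -36, 50, -26, -20, -38] -> [-21, 36, -50, 26, 20, 38] -> [38, 20, 26, -50, 36, -21] -> [42, 24, 30, -46, 40, -17] -> [-46, -17, 24, 30, 40, 42] -> [-46, -17] -> [46, 17]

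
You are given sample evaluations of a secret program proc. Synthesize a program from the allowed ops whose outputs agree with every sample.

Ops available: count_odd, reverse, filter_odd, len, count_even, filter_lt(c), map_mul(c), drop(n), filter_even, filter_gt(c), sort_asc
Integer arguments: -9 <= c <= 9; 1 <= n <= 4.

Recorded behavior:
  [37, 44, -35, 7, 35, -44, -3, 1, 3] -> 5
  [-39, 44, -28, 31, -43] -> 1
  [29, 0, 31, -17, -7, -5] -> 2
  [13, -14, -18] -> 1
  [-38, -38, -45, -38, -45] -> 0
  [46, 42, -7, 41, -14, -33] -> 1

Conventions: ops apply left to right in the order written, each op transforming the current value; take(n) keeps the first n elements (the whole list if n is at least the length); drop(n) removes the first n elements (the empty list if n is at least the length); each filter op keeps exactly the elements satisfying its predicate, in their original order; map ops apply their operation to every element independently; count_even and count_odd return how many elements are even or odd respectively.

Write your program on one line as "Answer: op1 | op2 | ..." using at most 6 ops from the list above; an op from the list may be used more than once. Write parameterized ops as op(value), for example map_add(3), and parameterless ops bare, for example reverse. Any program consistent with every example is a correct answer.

reverse | filter_gt(-5) | filter_odd | filter_gt(0) | sort_asc | len

Check, running the answer program on each example:
  [37, 44, -35, 7, 35, -44, -3, 1, 3] -> [3, 1, -3, -44, 35, 7, -35, 44, 37] -> [3, 1, -3, 35, 7, 44, 37] -> [3, 1, -3, 35, 7, 37] -> [3, 1, 35, 7, 37] -> [1, 3, 7, 35, 37] -> 5
  [-39, 44, -28, 31, -43] -> [-43, 31, -28, 44, -39] -> [31, 44] -> [31] -> [31] -> [31] -> 1
  [29, 0, 31, -17, -7, -5] -> [-5, -7, -17, 31, 0, 29] -> [31, 0, 29] -> [31, 29] -> [31, 29] -> [29, 31] -> 2
  [13, -14, -18] -> [-18, -14, 13] -> [13] -> [13] -> [13] -> [13] -> 1
  [-38, -38, -45, -38, -45] -> [-45, -38, -45, -38, -38] -> [] -> [] -> [] -> [] -> 0
  [46, 42, -7, 41, -14, -33] -> [-33, -14, 41, -7, 42, 46] -> [41, 42, 46] -> [41] -> [41] -> [41] -> 1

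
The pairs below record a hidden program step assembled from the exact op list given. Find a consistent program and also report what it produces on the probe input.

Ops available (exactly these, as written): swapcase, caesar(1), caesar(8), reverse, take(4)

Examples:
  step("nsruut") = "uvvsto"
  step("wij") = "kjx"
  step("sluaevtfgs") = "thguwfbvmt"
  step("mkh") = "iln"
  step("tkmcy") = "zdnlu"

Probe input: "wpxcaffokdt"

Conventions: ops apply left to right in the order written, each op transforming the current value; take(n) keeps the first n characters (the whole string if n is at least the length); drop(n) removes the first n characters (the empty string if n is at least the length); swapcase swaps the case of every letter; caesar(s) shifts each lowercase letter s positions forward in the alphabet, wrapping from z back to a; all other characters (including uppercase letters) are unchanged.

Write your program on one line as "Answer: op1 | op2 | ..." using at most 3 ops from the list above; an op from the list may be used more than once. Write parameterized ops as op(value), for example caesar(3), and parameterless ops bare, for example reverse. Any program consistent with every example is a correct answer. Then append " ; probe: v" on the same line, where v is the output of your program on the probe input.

caesar(1) | reverse ; probe: "uelpggbdyqx"

Check, running the answer program on each example:
  "nsruut" -> "otsvvu" -> "uvvsto"
  "wij" -> "xjk" -> "kjx"
  "sluaevtfgs" -> "tmvbfwught" -> "thguwfbvmt"
  "mkh" -> "nli" -> "iln"
  "tkmcy" -> "ulndz" -> "zdnlu"
  probe: "wpxcaffokdt" -> "xqydbggpleu" -> "uelpggbdyqx"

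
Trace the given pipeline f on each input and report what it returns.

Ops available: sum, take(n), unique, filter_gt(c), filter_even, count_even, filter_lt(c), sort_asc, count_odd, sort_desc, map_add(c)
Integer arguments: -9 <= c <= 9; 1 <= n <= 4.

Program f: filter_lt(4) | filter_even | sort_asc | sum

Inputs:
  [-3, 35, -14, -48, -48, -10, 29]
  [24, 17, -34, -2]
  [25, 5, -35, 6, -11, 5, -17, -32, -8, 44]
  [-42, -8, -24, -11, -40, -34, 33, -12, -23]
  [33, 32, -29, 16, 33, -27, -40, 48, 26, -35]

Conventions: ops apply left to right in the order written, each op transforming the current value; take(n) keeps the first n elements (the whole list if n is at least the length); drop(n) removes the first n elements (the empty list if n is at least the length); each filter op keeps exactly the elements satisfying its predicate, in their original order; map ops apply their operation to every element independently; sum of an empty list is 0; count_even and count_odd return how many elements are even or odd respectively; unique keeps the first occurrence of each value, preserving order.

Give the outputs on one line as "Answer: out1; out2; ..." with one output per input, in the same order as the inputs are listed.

-120; -36; -40; -160; -40

Execution, op by op:
  [-3, 35, -14, -48, -48, -10, 29] -> [-3, -14, -48, -48, -10] -> [-14, -48, -48, -10] -> [-48, -48, -14, -10] -> -120
  [24, 17, -34, -2] -> [-34, -2] -> [-34, -2] -> [-34, -2] -> -36
  [25, 5, -35, 6, -11, 5, -17, -32, -8, 44] -> [-35, -11, -17, -32, -8] -> [-32, -8] -> [-32, -8] -> -40
  [-42, -8, -24, -11, -40, -34, 33, -12, -23] -> [-42, -8, -24, -11, -40, -34, -12, -23] -> [-42, -8, -24, -40, -34, -12] -> [-42, -40, -34, -24, -12, -8] -> -160
  [33, 32, -29, 16, 33, -27, -40, 48, 26, -35] -> [-29, -27, -40, -35] -> [-40] -> [-40] -> -40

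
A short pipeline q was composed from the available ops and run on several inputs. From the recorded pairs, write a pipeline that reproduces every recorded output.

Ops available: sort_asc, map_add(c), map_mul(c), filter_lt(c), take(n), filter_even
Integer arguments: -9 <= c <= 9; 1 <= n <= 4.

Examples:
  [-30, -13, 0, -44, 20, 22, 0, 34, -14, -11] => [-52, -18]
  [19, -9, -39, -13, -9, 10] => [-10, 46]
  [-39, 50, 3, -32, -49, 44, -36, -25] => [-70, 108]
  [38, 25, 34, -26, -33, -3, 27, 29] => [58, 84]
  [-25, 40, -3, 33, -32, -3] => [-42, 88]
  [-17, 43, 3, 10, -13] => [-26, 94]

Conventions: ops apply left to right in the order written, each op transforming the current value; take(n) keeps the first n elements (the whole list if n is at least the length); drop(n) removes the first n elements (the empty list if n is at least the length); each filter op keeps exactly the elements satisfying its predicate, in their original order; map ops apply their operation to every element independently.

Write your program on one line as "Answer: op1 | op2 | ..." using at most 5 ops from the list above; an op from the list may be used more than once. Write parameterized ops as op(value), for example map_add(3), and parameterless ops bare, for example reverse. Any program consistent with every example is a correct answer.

map_add(3) | take(2) | sort_asc | map_mul(2) | map_add(2)

Check, running the answer program on each example:
  [-30, -13, 0, -44, 20, 22, 0, 34, -14, -11] -> [-27, -10, 3, -41, 23, 25, 3, 37, -11, -8] -> [-27, -10] -> [-27, -10] -> [-54, -20] -> [-52, -18]
  [19, -9, -39, -13, -9, 10] -> [22, -6, -36, -10, -6, 13] -> [22, -6] -> [-6, 22] -> [-12, 44] -> [-10, 46]
  [-39, 50, 3, -32, -49, 44, -36, -25] -> [-36, 53, 6, -29, -46, 47, -33, -22] -> [-36, 53] -> [-36, 53] -> [-72, 106] -> [-70, 108]
  [38, 25, 34, -26, -33, -3, 27, 29] -> [41, 28, 37, -23, -30, 0, 30, 32] -> [41, 28] -> [28, 41] -> [56, 82] -> [58, 84]
  [-25, 40, -3, 33, -32, -3] -> [-22, 43, 0, 36, -29, 0] -> [-22, 43] -> [-22, 43] -> [-44, 86] -> [-42, 88]
  [-17, 43, 3, 10, -13] -> [-14, 46, 6, 13, -10] -> [-14, 46] -> [-14, 46] -> [-28, 92] -> [-26, 94]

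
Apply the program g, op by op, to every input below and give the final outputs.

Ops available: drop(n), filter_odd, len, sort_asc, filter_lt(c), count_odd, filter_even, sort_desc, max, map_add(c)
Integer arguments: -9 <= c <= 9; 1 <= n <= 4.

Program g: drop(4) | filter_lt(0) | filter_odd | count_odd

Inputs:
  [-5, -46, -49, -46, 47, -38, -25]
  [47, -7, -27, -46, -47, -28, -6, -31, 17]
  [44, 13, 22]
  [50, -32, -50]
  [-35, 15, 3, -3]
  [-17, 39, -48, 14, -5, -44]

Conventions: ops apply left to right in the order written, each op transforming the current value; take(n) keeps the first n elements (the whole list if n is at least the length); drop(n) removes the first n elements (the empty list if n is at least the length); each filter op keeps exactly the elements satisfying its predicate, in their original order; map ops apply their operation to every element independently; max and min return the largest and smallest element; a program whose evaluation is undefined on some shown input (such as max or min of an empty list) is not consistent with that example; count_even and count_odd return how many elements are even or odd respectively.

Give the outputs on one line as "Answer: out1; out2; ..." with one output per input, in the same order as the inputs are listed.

1; 2; 0; 0; 0; 1

Execution, op by op:
  [-5, -46, -49, -46, 47, -38, -25] -> [47, -38, -25] -> [-38, -25] -> [-25] -> 1
  [47, -7, -27, -46, -47, -28, -6, -31, 17] -> [-47, -28, -6, -31, 17] -> [-47, -28, -6, -31] -> [-47, -31] -> 2
  [44, 13, 22] -> [] -> [] -> [] -> 0
  [50, -32, -50] -> [] -> [] -> [] -> 0
  [-35, 15, 3, -3] -> [] -> [] -> [] -> 0
  [-17, 39, -48, 14, -5, -44] -> [-5, -44] -> [-5, -44] -> [-5] -> 1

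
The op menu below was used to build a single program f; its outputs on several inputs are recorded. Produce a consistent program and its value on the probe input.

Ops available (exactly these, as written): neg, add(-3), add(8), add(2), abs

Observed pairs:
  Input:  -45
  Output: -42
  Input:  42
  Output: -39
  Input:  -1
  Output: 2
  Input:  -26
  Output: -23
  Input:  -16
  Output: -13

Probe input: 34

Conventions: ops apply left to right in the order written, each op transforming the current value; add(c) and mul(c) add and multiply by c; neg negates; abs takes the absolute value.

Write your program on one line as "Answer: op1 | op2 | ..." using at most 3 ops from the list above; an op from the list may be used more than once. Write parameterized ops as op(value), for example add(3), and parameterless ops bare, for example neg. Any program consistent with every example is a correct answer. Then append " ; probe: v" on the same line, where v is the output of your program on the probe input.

abs | add(-3) | neg ; probe: -31

Check, running the answer program on each example:
  -45 -> 45 -> 42 -> -42
  42 -> 42 -> 39 -> -39
  -1 -> 1 -> -2 -> 2
  -26 -> 26 -> 23 -> -23
  -16 -> 16 -> 13 -> -13
  probe: 34 -> 34 -> 31 -> -31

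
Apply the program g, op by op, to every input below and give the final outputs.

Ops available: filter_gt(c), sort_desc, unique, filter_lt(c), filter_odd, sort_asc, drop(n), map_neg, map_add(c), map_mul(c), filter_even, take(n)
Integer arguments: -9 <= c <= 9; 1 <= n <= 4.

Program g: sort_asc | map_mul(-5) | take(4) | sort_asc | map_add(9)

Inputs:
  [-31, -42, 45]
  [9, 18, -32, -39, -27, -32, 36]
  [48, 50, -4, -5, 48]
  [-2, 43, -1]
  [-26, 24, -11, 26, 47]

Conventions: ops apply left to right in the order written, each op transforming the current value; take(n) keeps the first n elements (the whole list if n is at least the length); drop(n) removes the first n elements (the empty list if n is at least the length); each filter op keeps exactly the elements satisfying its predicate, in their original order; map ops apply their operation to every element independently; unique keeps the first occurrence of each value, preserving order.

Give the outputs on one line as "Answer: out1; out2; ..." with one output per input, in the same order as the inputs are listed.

Execution, op by op:
  [-31, -42, 45] -> [-42, -31, 45] -> [210, 155, -225] -> [210, 155, -225] -> [-225, 155, 210] -> [-216, 164, 219]
  [9, 18, -32, -39, -27, -32, 36] -> [-39, -32, -32, -27, 9, 18, 36] -> [195, 160, 160, 135, -45, -90, -180] -> [195, 160, 160, 135] -> [135, 160, 160, 195] -> [144, 169, 169, 204]
  [48, 50, -4, -5, 48] -> [-5, -4, 48, 48, 50] -> [25, 20, -240, -240, -250] -> [25, 20, -240, -240] -> [-240, -240, 20, 25] -> [-231, -231, 29, 34]
  [-2, 43, -1] -> [-2, -1, 43] -> [10, 5, -215] -> [10, 5, -215] -> [-215, 5, 10] -> [-206, 14, 19]
  [-26, 24, -11, 26, 47] -> [-26, -11, 24, 26, 47] -> [130, 55, -120, -130, -235] -> [130, 55, -120, -130] -> [-130, -120, 55, 130] -> [-121, -111, 64, 139]

[-216, 164, 219]; [144, 169, 169, 204]; [-231, -231, 29, 34]; [-206, 14, 19]; [-121, -111, 64, 139]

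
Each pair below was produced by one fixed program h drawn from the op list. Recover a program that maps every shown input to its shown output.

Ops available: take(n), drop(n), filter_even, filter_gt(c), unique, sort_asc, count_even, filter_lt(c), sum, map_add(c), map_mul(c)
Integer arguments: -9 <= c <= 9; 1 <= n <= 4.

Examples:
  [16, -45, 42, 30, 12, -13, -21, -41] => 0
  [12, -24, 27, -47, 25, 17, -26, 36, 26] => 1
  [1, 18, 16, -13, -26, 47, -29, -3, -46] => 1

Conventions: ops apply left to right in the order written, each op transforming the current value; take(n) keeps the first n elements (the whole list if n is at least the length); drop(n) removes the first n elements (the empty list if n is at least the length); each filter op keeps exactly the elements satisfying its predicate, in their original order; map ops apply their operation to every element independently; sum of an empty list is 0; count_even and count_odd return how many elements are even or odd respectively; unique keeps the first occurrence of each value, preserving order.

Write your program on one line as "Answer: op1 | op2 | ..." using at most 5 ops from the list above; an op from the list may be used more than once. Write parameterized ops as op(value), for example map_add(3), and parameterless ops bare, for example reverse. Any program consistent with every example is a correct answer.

sort_asc | filter_lt(2) | map_add(-4) | take(2) | count_even

Check, running the answer program on each example:
  [16, -45, 42, 30, 12, -13, -21, -41] -> [-45, -41, -21, -13, 12, 16, 30, 42] -> [-45, -41, -21, -13] -> [-49, -45, -25, -17] -> [-49, -45] -> 0
  [12, -24, 27, -47, 25, 17, -26, 36, 26] -> [-47, -26, -24, 12, 17, 25, 26, 27, 36] -> [-47, -26, -24] -> [-51, -30, -28] -> [-51, -30] -> 1
  [1, 18, 16, -13, -26, 47, -29, -3, -46] -> [-46, -29, -26, -13, -3, 1, 16, 18, 47] -> [-46, -29, -26, -13, -3, 1] -> [-50, -33, -30, -17, -7, -3] -> [-50, -33] -> 1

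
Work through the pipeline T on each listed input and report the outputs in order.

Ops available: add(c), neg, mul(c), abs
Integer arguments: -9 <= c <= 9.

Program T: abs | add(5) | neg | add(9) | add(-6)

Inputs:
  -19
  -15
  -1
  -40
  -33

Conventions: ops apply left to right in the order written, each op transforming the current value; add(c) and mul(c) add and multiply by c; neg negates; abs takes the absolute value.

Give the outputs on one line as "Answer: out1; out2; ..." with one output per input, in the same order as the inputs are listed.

-21; -17; -3; -42; -35

Execution, op by op:
  -19 -> 19 -> 24 -> -24 -> -15 -> -21
  -15 -> 15 -> 20 -> -20 -> -11 -> -17
  -1 -> 1 -> 6 -> -6 -> 3 -> -3
  -40 -> 40 -> 45 -> -45 -> -36 -> -42
  -33 -> 33 -> 38 -> -38 -> -29 -> -35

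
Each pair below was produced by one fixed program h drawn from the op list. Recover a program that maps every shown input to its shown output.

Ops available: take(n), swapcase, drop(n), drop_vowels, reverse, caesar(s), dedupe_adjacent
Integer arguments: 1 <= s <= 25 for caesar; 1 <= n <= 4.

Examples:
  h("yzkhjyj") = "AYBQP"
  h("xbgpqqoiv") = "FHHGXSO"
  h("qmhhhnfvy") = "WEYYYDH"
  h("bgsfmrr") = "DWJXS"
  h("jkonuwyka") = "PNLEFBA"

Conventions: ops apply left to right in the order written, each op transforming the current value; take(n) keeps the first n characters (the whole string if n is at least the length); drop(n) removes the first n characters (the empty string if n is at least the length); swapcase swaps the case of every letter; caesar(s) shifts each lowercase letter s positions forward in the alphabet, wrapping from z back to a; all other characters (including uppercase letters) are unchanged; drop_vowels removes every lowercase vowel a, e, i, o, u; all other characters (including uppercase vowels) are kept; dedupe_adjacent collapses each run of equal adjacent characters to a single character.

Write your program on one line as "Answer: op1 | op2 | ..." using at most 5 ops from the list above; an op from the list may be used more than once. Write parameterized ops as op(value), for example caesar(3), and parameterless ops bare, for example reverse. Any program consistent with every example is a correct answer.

caesar(17) | reverse | swapcase | drop(2)

Check, running the answer program on each example:
  "yzkhjyj" -> "pqbyapa" -> "apaybqp" -> "APAYBQP" -> "AYBQP"
  "xbgpqqoiv" -> "osxghhfzm" -> "mzfhhgxso" -> "MZFHHGXSO" -> "FHHGXSO"
  "qmhhhnfvy" -> "hdyyyewmp" -> "pmweyyydh" -> "PMWEYYYDH" -> "WEYYYDH"
  "bgsfmrr" -> "sxjwdii" -> "iidwjxs" -> "IIDWJXS" -> "DWJXS"
  "jkonuwyka" -> "abfelnpbr" -> "rbpnlefba" -> "RBPNLEFBA" -> "PNLEFBA"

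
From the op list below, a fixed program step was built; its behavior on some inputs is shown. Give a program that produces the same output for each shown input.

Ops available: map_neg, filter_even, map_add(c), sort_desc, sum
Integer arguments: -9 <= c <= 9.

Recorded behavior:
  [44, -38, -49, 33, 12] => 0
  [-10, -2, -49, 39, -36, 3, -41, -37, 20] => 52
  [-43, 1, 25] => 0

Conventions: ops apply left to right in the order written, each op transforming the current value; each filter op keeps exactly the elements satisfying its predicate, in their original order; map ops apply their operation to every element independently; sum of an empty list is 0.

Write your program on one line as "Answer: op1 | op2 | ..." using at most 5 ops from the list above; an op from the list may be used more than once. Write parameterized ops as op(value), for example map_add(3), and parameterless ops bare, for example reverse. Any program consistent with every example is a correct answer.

filter_even | map_add(-6) | sort_desc | map_neg | sum

Check, running the answer program on each example:
  [44, -38, -49, 33, 12] -> [44, -38, 12] -> [38, -44, 6] -> [38, 6, -44] -> [-38, -6, 44] -> 0
  [-10, -2, -49, 39, -36, 3, -41, -37, 20] -> [-10, -2, -36, 20] -> [-16, -8, -42, 14] -> [14, -8, -16, -42] -> [-14, 8, 16, 42] -> 52
  [-43, 1, 25] -> [] -> [] -> [] -> [] -> 0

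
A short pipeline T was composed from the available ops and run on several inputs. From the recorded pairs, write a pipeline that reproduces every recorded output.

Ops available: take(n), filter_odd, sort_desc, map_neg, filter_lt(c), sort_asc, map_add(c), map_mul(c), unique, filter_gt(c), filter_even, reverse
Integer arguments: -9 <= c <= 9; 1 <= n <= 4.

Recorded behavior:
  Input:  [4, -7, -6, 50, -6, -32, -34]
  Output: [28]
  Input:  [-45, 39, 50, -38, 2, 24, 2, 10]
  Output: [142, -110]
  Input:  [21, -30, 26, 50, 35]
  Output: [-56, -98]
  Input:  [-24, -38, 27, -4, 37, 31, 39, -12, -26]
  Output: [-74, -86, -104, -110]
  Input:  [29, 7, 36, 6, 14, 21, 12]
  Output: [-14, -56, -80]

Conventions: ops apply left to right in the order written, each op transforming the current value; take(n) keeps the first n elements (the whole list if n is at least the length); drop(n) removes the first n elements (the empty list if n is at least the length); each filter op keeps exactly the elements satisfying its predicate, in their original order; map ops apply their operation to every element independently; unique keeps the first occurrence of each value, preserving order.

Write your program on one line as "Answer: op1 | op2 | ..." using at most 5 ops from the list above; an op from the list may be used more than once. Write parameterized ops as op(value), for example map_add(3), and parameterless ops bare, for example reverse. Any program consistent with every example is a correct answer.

sort_asc | filter_odd | map_mul(-3) | map_add(7)

Check, running the answer program on each example:
  [4, -7, -6, 50, -6, -32, -34] -> [-34, -32, -7, -6, -6, 4, 50] -> [-7] -> [21] -> [28]
  [-45, 39, 50, -38, 2, 24, 2, 10] -> [-45, -38, 2, 2, 10, 24, 39, 50] -> [-45, 39] -> [135, -117] -> [142, -110]
  [21, -30, 26, 50, 35] -> [-30, 21, 26, 35, 50] -> [21, 35] -> [-63, -105] -> [-56, -98]
  [-24, -38, 27, -4, 37, 31, 39, -12, -26] -> [-38, -26, -24, -12, -4, 27, 31, 37, 39] -> [27, 31, 37, 39] -> [-81, -93, -111, -117] -> [-74, -86, -104, -110]
  [29, 7, 36, 6, 14, 21, 12] -> [6, 7, 12, 14, 21, 29, 36] -> [7, 21, 29] -> [-21, -63, -87] -> [-14, -56, -80]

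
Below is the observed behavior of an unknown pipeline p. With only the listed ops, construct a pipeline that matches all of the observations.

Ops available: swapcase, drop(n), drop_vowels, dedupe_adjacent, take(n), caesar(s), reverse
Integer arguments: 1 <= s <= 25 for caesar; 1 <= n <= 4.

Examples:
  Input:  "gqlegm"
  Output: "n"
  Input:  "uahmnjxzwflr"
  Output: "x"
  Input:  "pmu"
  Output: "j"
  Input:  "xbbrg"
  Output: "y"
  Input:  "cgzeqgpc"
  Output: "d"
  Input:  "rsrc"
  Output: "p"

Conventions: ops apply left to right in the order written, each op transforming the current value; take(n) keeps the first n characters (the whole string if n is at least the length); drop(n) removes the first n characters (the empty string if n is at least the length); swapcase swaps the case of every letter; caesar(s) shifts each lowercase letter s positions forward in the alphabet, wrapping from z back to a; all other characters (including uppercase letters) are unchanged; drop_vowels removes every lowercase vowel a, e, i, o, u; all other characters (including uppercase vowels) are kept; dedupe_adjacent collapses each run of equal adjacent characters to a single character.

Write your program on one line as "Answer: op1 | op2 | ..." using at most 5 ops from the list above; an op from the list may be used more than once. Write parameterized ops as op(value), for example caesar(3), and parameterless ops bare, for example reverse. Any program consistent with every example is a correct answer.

caesar(23) | take(2) | reverse | take(1)

Check, running the answer program on each example:
  "gqlegm" -> "dnibdj" -> "dn" -> "nd" -> "n"
  "uahmnjxzwflr" -> "rxejkguwtcio" -> "rx" -> "xr" -> "x"
  "pmu" -> "mjr" -> "mj" -> "jm" -> "j"
  "xbbrg" -> "uyyod" -> "uy" -> "yu" -> "y"
  "cgzeqgpc" -> "zdwbndmz" -> "zd" -> "dz" -> "d"
  "rsrc" -> "opoz" -> "op" -> "po" -> "p"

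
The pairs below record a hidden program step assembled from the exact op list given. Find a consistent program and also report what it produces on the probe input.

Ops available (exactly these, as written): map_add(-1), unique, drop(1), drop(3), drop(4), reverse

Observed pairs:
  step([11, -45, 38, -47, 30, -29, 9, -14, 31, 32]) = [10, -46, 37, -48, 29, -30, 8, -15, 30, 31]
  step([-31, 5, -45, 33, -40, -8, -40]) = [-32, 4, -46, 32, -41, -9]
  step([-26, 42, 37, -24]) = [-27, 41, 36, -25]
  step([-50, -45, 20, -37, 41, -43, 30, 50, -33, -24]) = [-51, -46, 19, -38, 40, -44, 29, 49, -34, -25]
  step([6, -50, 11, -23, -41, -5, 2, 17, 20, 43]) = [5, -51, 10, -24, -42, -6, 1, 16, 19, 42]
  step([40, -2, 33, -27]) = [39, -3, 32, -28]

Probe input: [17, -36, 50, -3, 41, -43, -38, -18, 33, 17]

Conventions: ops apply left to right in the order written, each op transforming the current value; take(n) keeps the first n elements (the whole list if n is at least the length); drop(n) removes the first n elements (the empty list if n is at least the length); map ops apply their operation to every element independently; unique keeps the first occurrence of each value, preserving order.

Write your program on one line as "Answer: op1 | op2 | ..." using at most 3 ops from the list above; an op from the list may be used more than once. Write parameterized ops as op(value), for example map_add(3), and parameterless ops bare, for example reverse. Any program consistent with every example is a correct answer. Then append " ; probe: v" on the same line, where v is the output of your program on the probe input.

unique | map_add(-1) ; probe: [16, -37, 49, -4, 40, -44, -39, -19, 32]

Check, running the answer program on each example:
  [11, -45, 38, -47, 30, -29, 9, -14, 31, 32] -> [11, -45, 38, -47, 30, -29, 9, -14, 31, 32] -> [10, -46, 37, -48, 29, -30, 8, -15, 30, 31]
  [-31, 5, -45, 33, -40, -8, -40] -> [-31, 5, -45, 33, -40, -8] -> [-32, 4, -46, 32, -41, -9]
  [-26, 42, 37, -24] -> [-26, 42, 37, -24] -> [-27, 41, 36, -25]
  [-50, -45, 20, -37, 41, -43, 30, 50, -33, -24] -> [-50, -45, 20, -37, 41, -43, 30, 50, -33, -24] -> [-51, -46, 19, -38, 40, -44, 29, 49, -34, -25]
  [6, -50, 11, -23, -41, -5, 2, 17, 20, 43] -> [6, -50, 11, -23, -41, -5, 2, 17, 20, 43] -> [5, -51, 10, -24, -42, -6, 1, 16, 19, 42]
  [40, -2, 33, -27] -> [40, -2, 33, -27] -> [39, -3, 32, -28]
  probe: [17, -36, 50, -3, 41, -43, -38, -18, 33, 17] -> [17, -36, 50, -3, 41, -43, -38, -18, 33] -> [16, -37, 49, -4, 40, -44, -39, -19, 32]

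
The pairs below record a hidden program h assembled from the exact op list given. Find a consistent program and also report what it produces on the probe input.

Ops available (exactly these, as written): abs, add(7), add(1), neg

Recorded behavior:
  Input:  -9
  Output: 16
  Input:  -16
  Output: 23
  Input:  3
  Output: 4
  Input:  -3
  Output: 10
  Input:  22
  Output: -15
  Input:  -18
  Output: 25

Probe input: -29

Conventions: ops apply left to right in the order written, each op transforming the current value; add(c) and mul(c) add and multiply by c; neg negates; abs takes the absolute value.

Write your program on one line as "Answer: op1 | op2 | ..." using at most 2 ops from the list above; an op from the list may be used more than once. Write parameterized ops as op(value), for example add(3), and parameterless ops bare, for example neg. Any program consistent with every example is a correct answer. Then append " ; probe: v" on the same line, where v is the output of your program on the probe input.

neg | add(7) ; probe: 36

Check, running the answer program on each example:
  -9 -> 9 -> 16
  -16 -> 16 -> 23
  3 -> -3 -> 4
  -3 -> 3 -> 10
  22 -> -22 -> -15
  -18 -> 18 -> 25
  probe: -29 -> 29 -> 36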